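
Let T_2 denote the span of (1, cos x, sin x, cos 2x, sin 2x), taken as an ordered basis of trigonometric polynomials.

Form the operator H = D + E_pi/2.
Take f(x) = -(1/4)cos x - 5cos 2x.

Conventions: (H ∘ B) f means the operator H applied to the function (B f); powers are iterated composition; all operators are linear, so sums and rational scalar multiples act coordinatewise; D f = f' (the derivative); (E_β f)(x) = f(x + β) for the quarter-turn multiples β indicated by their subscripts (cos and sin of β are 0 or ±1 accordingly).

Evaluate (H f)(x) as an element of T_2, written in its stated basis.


the image equals g(x) = (1/2)sin x + 5cos 2x + 10sin 2x

D f = (1/4)sin x + 10sin 2x
E_pi/2 f = (1/4)sin x + 5cos 2x
(D + E_pi/2) f = (1/2)sin x + 5cos 2x + 10sin 2x


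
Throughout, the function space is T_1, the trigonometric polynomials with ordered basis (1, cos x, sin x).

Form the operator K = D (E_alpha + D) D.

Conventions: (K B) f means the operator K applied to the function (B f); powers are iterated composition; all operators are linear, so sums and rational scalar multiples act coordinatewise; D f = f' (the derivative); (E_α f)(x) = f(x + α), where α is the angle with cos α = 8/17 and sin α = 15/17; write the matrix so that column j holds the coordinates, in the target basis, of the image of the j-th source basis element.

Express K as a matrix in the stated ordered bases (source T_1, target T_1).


the matrix is [[0, 0, 0]; [0, -8/17, -32/17]; [0, 32/17, -8/17]] (rows listed top to bottom)

image of 1: 0
image of cos x: -(8/17)cos x + (32/17)sin x
image of sin x: -(32/17)cos x - (8/17)sin x
each image's coordinates form column j of the matrix


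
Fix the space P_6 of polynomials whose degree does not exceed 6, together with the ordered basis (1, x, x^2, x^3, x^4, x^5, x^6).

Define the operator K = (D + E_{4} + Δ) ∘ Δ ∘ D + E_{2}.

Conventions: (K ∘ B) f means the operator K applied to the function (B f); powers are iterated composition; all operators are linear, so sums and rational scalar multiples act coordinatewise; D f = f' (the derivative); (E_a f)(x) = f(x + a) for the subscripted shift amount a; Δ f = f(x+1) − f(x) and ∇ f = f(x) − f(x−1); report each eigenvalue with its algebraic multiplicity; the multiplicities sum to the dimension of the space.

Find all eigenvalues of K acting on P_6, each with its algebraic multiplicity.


image of 1: 1
image of x: x + 2
image of x^2: x^2 + 4x + 6
image of x^3: x^3 + 6x^2 + 18x + 47
image of x^4: x^4 + 8x^3 + 36x^2 + 188x + 296
image of x^5: x^5 + 10x^4 + 60x^3 + 470x^2 + 1480x + 1967
image of x^6: x^6 + 12x^5 + 90x^4 + 940x^3 + 4440x^2 + 11802x + 12880
the matrix is upper triangular; its diagonal is (1, 1, 1, 1, 1, 1, 1)
for a triangular matrix the eigenvalues are the diagonal entries, with algebraic multiplicity their repetition count

λ = 1 (multiplicity 7)


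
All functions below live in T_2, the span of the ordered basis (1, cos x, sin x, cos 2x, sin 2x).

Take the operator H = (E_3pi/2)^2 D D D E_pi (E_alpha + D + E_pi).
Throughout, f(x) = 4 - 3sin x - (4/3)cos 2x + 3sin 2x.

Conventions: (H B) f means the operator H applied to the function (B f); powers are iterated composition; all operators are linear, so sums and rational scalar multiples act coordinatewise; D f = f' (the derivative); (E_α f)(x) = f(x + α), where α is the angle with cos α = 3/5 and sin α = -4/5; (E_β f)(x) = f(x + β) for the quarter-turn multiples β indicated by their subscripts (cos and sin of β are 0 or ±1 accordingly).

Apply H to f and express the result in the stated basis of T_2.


E_alpha f = 4 + (12/5)cos x - (9/5)sin x - (188/75)cos 2x - (53/25)sin 2x
D f = -3cos x + 6cos 2x + (8/3)sin 2x
E_pi f = 4 + 3sin x - (4/3)cos 2x + 3sin 2x
(E_alpha + D + E_pi) f = 8 - (3/5)cos x + (6/5)sin x + (54/25)cos 2x + (266/75)sin 2x
E_pi (E_alpha + D + E_pi) f = 8 + (3/5)cos x - (6/5)sin x + (54/25)cos 2x + (266/75)sin 2x
D (E_pi (E_alpha + D + E_pi)) f = -(6/5)cos x - (3/5)sin x + (532/75)cos 2x - (108/25)sin 2x
D D (E_pi (E_alpha + D + E_pi)) f = -(3/5)cos x + (6/5)sin x - (216/25)cos 2x - (1064/75)sin 2x
D D D (E_pi (E_alpha + D + E_pi)) f = (6/5)cos x + (3/5)sin x - (2128/75)cos 2x + (432/25)sin 2x
E_3pi/2 D D D (E_pi (E_alpha + D + E_pi)) f = -(3/5)cos x + (6/5)sin x + (2128/75)cos 2x - (432/25)sin 2x
E_3pi/2 E_3pi/2 D D D (E_pi (E_alpha + D + E_pi)) f = -(6/5)cos x - (3/5)sin x - (2128/75)cos 2x + (432/25)sin 2x

the image equals g(x) = -(6/5)cos x - (3/5)sin x - (2128/75)cos 2x + (432/25)sin 2x


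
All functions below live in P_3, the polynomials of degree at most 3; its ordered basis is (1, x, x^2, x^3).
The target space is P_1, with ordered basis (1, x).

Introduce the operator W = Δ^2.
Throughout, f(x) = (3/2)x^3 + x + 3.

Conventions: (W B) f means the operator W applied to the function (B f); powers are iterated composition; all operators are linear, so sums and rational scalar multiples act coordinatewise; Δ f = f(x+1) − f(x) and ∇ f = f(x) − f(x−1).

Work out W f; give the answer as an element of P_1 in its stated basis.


g(x) = 9x + 9

Δ f = (9/2)x^2 + (9/2)x + 5/2
Δ Δ f = 9x + 9


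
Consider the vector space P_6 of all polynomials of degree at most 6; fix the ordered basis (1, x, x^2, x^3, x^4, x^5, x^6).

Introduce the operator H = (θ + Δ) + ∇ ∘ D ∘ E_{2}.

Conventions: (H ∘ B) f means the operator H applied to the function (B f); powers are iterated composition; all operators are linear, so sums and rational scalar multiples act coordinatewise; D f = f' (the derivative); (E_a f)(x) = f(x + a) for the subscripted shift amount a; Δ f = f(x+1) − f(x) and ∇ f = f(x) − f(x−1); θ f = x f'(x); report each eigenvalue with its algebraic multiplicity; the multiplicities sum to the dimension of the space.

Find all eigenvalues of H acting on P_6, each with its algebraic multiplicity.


λ = 0 (multiplicity 1), λ = 1 (multiplicity 1), λ = 2 (multiplicity 1), λ = 3 (multiplicity 1), λ = 4 (multiplicity 1), λ = 5 (multiplicity 1), λ = 6 (multiplicity 1)

image of 1: 0
image of x: x + 1
image of x^2: 2x^2 + 2x + 3
image of x^3: 3x^3 + 3x^2 + 9x + 10
image of x^4: 4x^4 + 4x^3 + 18x^2 + 40x + 29
image of x^5: 5x^5 + 5x^4 + 30x^3 + 100x^2 + 145x + 76
image of x^6: 6x^6 + 6x^5 + 45x^4 + 200x^3 + 435x^2 + 456x + 187
the matrix is upper triangular; its diagonal is (0, 1, 2, 3, 4, 5, 6)
for a triangular matrix the eigenvalues are the diagonal entries, with algebraic multiplicity their repetition count


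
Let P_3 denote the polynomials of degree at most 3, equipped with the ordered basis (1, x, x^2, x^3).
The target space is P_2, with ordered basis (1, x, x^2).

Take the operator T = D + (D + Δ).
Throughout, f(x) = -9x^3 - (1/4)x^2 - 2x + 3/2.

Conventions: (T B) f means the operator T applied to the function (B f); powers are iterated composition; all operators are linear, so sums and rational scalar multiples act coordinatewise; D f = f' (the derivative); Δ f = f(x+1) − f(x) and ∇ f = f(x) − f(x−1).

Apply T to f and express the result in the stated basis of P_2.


g(x) = -81x^2 - (57/2)x - 61/4

D f = -27x^2 - (1/2)x - 2
D f = -27x^2 - (1/2)x - 2
Δ f = -27x^2 - (55/2)x - 45/4
(D + Δ) f = -54x^2 - 28x - 53/4
(D + (D + Δ)) f = -81x^2 - (57/2)x - 61/4


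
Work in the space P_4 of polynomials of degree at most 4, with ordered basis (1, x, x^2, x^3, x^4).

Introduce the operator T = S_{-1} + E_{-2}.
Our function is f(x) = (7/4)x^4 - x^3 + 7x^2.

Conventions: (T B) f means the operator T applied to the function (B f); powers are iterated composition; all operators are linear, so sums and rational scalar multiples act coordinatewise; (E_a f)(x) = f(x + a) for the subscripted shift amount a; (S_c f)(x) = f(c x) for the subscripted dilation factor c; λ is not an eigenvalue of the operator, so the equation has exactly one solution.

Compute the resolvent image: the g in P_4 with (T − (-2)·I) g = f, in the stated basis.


the image equals g(x) = (7/16)x^4 + (5/4)x^3 + x^2 + (3/2)x + 1/2

write g with unknown coordinates in the stated basis and equate coefficients in (T − (-2)·I) g = f
solving from the highest basis element down gives g = (7/16)x^4 + (5/4)x^3 + x^2 + (3/2)x + 1/2
check: T g = (7/8)x^4 - (7/2)x^3 + 5x^2 - 3x - 1
so T g − (-2)·g = (7/4)x^4 - x^3 + 7x^2 = f ✓


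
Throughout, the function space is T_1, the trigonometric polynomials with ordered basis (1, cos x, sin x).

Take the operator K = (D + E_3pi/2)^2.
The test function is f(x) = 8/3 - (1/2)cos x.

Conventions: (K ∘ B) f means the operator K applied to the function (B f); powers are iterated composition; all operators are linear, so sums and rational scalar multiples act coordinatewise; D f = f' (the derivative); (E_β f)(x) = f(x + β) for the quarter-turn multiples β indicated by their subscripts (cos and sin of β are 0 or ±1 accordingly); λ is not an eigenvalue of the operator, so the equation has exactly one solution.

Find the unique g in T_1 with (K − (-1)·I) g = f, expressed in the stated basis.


write g with unknown coordinates in the stated basis and equate coefficients in (K − (-1)·I) g = f
solving from the highest basis element down gives g = 4/3 - (1/2)cos x
check: K g = 4/3
so K g − (-1)·g = 8/3 - (1/2)cos x = f ✓

g(x) = 4/3 - (1/2)cos x


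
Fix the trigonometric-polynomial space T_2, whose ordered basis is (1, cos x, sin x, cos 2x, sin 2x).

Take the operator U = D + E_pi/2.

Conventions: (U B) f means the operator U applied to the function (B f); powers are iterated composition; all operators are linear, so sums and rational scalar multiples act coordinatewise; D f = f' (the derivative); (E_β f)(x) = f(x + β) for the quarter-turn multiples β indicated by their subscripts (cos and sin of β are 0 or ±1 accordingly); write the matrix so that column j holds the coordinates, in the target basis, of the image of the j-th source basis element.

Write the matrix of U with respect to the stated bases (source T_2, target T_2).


image of 1: 1
image of cos x: -2sin x
image of sin x: 2cos x
image of cos 2x: -cos 2x - 2sin 2x
image of sin 2x: 2cos 2x - sin 2x
each image's coordinates form column j of the matrix

the matrix is [[1, 0, 0, 0, 0]; [0, 0, 2, 0, 0]; [0, -2, 0, 0, 0]; [0, 0, 0, -1, 2]; [0, 0, 0, -2, -1]] (rows listed top to bottom)


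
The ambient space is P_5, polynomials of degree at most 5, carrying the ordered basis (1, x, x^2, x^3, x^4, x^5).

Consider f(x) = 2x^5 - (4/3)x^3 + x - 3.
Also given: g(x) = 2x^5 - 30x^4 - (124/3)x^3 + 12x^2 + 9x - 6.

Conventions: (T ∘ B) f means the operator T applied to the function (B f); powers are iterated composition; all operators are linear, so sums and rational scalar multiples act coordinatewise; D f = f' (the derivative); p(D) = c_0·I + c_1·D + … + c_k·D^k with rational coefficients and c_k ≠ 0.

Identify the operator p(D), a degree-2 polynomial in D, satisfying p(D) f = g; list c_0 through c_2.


c_0 = 1, c_1 = -3, c_2 = -1

D^0 f = 2x^5 - (4/3)x^3 + x - 3
D^1 f = 10x^4 - 4x^2 + 1
D^2 f = 40x^3 - 8x
matching coefficients of g against c_0 f + c_1 Df + … from the top degree down determines the c_i
solution: c_0 = 1, c_1 = -3, c_2 = -1


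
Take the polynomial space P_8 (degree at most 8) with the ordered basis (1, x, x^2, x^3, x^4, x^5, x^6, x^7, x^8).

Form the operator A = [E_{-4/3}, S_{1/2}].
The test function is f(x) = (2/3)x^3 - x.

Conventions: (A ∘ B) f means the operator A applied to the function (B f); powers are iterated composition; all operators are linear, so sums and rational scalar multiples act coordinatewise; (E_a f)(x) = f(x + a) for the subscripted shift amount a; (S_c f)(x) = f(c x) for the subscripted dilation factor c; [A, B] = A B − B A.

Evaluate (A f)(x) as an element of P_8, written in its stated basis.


S_{1/2} f = (1/12)x^3 - (1/2)x
E_{-4/3} S_{1/2} f = (1/12)x^3 - (1/3)x^2 - (1/18)x + 38/81
E_{-4/3} f = (2/3)x^3 - (8/3)x^2 + (23/9)x - 20/81
S_{1/2} E_{-4/3} f = (1/12)x^3 - (2/3)x^2 + (23/18)x - 20/81
[E_{-4/3}, S_{1/2}] f = (1/3)x^2 - (4/3)x + 58/81

g(x) = (1/3)x^2 - (4/3)x + 58/81


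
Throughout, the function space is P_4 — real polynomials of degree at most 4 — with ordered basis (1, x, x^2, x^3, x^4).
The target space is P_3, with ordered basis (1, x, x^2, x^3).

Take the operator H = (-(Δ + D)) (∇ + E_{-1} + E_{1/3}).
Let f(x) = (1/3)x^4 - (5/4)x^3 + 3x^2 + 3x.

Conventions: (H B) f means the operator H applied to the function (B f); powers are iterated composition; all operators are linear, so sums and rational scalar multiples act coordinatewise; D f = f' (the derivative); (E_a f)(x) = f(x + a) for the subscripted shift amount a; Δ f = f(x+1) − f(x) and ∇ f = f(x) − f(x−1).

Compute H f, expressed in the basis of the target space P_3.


∇ f = (4/3)x^3 - (23/4)x^2 + (133/12)x - 19/12
E_{-1} f = (1/3)x^4 - (31/12)x^3 + (35/4)x^2 - (97/12)x + 19/12
E_{1/3} f = (1/3)x^4 - (29/36)x^3 + (71/36)x^2 + (1501/324)x + 1255/972
(∇ + E_{-1} + E_{1/3}) f = (2/3)x^4 - (37/18)x^3 + (179/36)x^2 + (2473/324)x + 1255/972
Δ (∇ + E_{-1} + E_{1/3}) f = (8/3)x^3 - (13/6)x^2 + (58/9)x + 1817/162
D (∇ + E_{-1} + E_{1/3}) f = (8/3)x^3 - (37/6)x^2 + (179/18)x + 2473/324
(Δ + D) (∇ + E_{-1} + E_{1/3}) f = (16/3)x^3 - (25/3)x^2 + (295/18)x + 6107/324
(-(Δ + D)) (∇ + E_{-1} + E_{1/3}) f = -(16/3)x^3 + (25/3)x^2 - (295/18)x - 6107/324

the result is g(x) = -(16/3)x^3 + (25/3)x^2 - (295/18)x - 6107/324


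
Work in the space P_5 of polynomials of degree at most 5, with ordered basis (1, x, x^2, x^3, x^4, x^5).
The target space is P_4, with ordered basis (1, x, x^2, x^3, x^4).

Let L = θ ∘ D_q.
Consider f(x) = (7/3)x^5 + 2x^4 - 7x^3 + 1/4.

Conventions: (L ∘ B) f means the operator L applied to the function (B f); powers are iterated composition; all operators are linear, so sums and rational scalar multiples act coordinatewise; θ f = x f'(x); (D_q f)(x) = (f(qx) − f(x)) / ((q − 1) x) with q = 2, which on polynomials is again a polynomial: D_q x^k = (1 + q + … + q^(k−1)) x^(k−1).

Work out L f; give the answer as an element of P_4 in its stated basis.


D_q f = (217/3)x^4 + 30x^3 - 49x^2
θ D_q f = (868/3)x^4 + 90x^3 - 98x^2

the image equals g(x) = (868/3)x^4 + 90x^3 - 98x^2


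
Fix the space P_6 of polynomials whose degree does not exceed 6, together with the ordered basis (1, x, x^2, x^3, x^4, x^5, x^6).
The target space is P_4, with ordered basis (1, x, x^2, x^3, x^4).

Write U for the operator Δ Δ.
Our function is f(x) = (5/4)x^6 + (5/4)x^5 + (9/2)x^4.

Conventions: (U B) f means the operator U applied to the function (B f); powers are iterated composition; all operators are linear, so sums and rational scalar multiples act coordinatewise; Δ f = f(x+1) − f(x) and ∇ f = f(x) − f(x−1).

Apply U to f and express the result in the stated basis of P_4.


Δ f = (15/2)x^5 + 25x^4 + (111/2)x^3 + (233/4)x^2 + (127/4)x + 7
Δ Δ f = (75/2)x^4 + 175x^3 + (783/2)x^2 + (841/2)x + 178

g(x) = (75/2)x^4 + 175x^3 + (783/2)x^2 + (841/2)x + 178


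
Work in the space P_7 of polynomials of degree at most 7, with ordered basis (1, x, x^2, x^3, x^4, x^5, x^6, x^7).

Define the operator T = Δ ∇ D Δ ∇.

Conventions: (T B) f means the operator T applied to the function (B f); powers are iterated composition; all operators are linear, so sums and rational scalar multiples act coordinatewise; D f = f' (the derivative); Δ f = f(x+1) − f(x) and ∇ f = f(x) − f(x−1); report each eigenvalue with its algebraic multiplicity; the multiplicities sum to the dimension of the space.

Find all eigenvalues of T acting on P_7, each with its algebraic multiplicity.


λ = 0 (multiplicity 8)

image of 1: 0
image of x: 0
image of x^2: 0
image of x^3: 0
image of x^4: 0
image of x^5: 120
image of x^6: 720x
image of x^7: 2520x^2 + 840
the matrix is upper triangular; its diagonal is (0, 0, 0, 0, 0, 0, 0, 0)
for a triangular matrix the eigenvalues are the diagonal entries, with algebraic multiplicity their repetition count


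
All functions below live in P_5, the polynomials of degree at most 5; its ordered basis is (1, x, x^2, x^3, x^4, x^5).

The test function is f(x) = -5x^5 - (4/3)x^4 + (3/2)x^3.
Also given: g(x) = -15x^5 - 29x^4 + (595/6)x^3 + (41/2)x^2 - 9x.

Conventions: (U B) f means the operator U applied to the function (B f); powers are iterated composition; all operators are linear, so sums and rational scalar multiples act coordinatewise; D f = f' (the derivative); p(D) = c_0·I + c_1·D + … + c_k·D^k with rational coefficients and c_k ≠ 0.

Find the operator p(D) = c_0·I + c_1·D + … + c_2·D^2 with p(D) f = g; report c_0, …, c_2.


D^0 f = -5x^5 - (4/3)x^4 + (3/2)x^3
D^1 f = -25x^4 - (16/3)x^3 + (9/2)x^2
D^2 f = -100x^3 - 16x^2 + 9x
matching coefficients of g against c_0 f + c_1 Df + … from the top degree down determines the c_i
solution: c_0 = 3, c_1 = 1, c_2 = -1

p(D) = 3·I + D − D^2, i.e. c_0 = 3, c_1 = 1, c_2 = -1


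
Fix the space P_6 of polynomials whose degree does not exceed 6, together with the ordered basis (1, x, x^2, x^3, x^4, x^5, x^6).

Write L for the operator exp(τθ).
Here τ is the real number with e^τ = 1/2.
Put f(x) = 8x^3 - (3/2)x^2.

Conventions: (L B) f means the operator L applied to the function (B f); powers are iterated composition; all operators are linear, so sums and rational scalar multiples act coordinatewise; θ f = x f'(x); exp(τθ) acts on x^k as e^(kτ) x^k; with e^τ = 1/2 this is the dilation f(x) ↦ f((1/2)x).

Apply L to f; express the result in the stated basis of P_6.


the image equals g(x) = x^3 - (3/8)x^2

exp(τθ) x^k = e^(kτ) x^k; with e^τ = 1/2 this sends x^k to (1/2)^k x^k
x^2 ↦ 1/4 x^2
x^3 ↦ 1/8 x^3
applying this coordinatewise to f: exp(τθ) f = x^3 - (3/8)x^2


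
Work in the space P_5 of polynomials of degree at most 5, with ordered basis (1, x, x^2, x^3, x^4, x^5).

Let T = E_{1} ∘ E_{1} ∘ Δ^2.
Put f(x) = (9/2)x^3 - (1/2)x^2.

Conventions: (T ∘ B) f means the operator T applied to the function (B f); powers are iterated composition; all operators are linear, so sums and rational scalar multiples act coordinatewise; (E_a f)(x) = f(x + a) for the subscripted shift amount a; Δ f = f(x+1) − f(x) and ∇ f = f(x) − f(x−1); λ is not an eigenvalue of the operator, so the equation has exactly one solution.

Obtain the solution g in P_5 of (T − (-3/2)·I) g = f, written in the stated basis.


write g with unknown coordinates in the stated basis and equate coefficients in (T − (-3/2)·I) g = f
solving from the highest basis element down gives g = 3x^3 - (1/3)x^2 - 12x - 320/9
check: T g = 18x + 160/3
so T g − (-3/2)·g = (9/2)x^3 - (1/2)x^2 = f ✓

the image equals g(x) = 3x^3 - (1/3)x^2 - 12x - 320/9


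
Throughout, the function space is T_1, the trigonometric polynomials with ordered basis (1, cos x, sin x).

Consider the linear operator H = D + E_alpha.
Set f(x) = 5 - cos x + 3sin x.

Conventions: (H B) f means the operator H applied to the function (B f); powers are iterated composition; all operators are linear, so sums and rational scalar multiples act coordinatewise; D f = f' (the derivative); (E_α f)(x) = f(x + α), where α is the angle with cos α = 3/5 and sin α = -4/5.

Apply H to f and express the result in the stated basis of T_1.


the image equals g(x) = 5 + 2sin x

D f = 3cos x + sin x
E_alpha f = 5 - 3cos x + sin x
(D + E_alpha) f = 5 + 2sin x


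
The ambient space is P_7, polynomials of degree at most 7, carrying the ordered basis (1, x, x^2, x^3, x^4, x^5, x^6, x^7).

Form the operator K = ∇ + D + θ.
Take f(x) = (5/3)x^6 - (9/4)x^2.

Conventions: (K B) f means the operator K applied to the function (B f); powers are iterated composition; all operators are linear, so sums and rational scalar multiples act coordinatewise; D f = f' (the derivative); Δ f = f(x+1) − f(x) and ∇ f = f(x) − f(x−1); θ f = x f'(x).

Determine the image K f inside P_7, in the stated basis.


∇ f = 10x^5 - 25x^4 + (100/3)x^3 - 25x^2 + (11/2)x + 7/12
D f = 10x^5 - (9/2)x
θ f = 10x^6 - (9/2)x^2
(∇ + D + θ) f = 10x^6 + 20x^5 - 25x^4 + (100/3)x^3 - (59/2)x^2 + x + 7/12

the result is g(x) = 10x^6 + 20x^5 - 25x^4 + (100/3)x^3 - (59/2)x^2 + x + 7/12


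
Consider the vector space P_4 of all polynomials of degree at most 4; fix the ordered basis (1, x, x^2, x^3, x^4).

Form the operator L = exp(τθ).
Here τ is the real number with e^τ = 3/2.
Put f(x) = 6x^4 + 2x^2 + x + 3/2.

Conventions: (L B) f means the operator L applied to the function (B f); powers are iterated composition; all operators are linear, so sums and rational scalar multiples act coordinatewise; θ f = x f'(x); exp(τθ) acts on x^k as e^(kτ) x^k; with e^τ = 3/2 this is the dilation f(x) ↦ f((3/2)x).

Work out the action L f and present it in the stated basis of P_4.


the image equals g(x) = (243/8)x^4 + (9/2)x^2 + (3/2)x + 3/2

exp(τθ) x^k = e^(kτ) x^k; with e^τ = 3/2 this sends x^k to (3/2)^k x^k
x ↦ 3/2 x
x^2 ↦ 9/4 x^2
x^4 ↦ 81/16 x^4
applying this coordinatewise to f: exp(τθ) f = (243/8)x^4 + (9/2)x^2 + (3/2)x + 3/2


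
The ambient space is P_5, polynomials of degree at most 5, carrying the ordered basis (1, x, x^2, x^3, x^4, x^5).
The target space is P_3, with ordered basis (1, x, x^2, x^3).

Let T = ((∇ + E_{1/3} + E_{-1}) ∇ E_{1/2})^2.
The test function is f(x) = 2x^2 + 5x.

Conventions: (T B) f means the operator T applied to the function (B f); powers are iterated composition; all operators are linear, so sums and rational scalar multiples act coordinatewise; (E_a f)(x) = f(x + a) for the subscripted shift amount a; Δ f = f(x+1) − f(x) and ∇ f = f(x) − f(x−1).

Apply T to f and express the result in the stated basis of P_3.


E_{1/2} f = 2x^2 + 7x + 3
∇ E_{1/2} f = 4x + 5
∇ (∇ E_{1/2}) f = 4
E_{1/3} (∇ E_{1/2}) f = 4x + 19/3
E_{-1} (∇ E_{1/2}) f = 4x + 1
(∇ + E_{1/3} + E_{-1}) (∇ E_{1/2}) f = 8x + 34/3
E_{1/2} ((∇ + E_{1/3} + E_{-1}) ∇ E_{1/2}) f = 8x + 46/3
∇ E_{1/2} ((∇ + E_{1/3} + E_{-1}) ∇ E_{1/2}) f = 8
∇ (∇ E_{1/2}) ((∇ + E_{1/3} + E_{-1}) ∇ E_{1/2}) f = 0
E_{1/3} (∇ E_{1/2}) ((∇ + E_{1/3} + E_{-1}) ∇ E_{1/2}) f = 8
E_{-1} (∇ E_{1/2}) ((∇ + E_{1/3} + E_{-1}) ∇ E_{1/2}) f = 8
(∇ + E_{1/3} + E_{-1}) (∇ E_{1/2}) ((∇ + E_{1/3} + E_{-1}) ∇ E_{1/2}) f = 16

the image equals g(x) = 16


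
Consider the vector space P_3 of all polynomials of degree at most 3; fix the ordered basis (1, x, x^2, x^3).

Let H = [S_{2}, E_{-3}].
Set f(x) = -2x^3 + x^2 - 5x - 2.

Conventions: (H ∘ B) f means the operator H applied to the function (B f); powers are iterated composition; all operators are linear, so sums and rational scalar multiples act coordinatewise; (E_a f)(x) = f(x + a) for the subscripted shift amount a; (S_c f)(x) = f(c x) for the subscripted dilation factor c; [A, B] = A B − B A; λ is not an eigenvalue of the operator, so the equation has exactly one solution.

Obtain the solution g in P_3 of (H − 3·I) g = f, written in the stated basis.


g(x) = (2/3)x^3 + (23/3)x^2 - (11/3)x - 30

write g with unknown coordinates in the stated basis and equate coefficients in (H − 3·I) g = f
solving from the highest basis element down gives g = (2/3)x^3 + (23/3)x^2 - (11/3)x - 30
check: H g = 24x^2 - 16x - 92
so H g − 3·g = -2x^3 + x^2 - 5x - 2 = f ✓


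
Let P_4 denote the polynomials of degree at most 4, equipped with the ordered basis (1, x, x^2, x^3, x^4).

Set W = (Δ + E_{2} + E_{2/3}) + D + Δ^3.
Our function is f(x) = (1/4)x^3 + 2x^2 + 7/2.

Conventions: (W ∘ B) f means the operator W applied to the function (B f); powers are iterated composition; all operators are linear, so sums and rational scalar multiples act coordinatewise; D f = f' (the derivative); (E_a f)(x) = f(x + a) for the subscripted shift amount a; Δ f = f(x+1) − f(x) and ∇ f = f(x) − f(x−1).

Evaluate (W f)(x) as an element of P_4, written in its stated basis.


Δ f = (3/4)x^2 + (19/4)x + 9/4
E_{2} f = (1/4)x^3 + (7/2)x^2 + 11x + 27/2
E_{2/3} f = (1/4)x^3 + (5/2)x^2 + 3x + 241/54
(Δ + E_{2} + E_{2/3}) f = (1/2)x^3 + (27/4)x^2 + (75/4)x + 2183/108
D f = (3/4)x^2 + 4x
Δ f = (3/4)x^2 + (19/4)x + 9/4
Δ Δ f = (3/2)x + 11/2
Δ Δ Δ f = 3/2
((Δ + E_{2} + E_{2/3}) + D + Δ^3) f = (1/2)x^3 + (15/2)x^2 + (91/4)x + 2345/108

the result is g(x) = (1/2)x^3 + (15/2)x^2 + (91/4)x + 2345/108


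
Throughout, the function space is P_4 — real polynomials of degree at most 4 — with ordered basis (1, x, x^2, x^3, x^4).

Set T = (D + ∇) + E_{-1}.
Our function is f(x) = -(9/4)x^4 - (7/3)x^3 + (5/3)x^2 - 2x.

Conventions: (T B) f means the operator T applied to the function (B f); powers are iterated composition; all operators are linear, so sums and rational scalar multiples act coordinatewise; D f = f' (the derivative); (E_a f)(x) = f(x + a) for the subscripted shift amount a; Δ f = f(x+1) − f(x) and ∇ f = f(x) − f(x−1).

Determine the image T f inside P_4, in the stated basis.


the image equals g(x) = -(9/4)x^4 - (34/3)x^3 - (16/3)x^2 + (4/3)x - 2

D f = -9x^3 - 7x^2 + (10/3)x - 2
∇ f = -9x^3 + (13/2)x^2 + (4/3)x - 15/4
(D + ∇) f = -18x^3 - (1/2)x^2 + (14/3)x - 23/4
E_{-1} f = -(9/4)x^4 + (20/3)x^3 - (29/6)x^2 - (10/3)x + 15/4
((D + ∇) + E_{-1}) f = -(9/4)x^4 - (34/3)x^3 - (16/3)x^2 + (4/3)x - 2


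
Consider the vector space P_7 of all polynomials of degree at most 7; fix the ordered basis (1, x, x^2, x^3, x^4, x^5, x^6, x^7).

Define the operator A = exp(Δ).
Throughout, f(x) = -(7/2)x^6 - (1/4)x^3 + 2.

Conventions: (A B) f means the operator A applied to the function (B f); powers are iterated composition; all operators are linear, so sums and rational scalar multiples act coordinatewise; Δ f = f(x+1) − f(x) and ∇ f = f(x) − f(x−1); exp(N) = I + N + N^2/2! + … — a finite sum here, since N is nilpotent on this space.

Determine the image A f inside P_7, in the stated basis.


the result is g(x) = -(7/2)x^6 - 21x^5 - 105x^4 - (1401/4)x^3 - (3153/4)x^2 - (2187/2)x - 2839/4

order-1 term: -21x^5 - (105/2)x^4 - 70x^3 - (213/4)x^2 - (87/4)x - 15/4
order-2 term: -(105/2)x^4 - 210x^3 - (735/2)x^2 - (1263/4)x - 437/4
order-3 term: -70x^3 - 315x^2 - 525x - 1261/4
order-4 term: -(105/2)x^2 - 210x - 455/2
order-5 term: -21x - 105/2
order-6 term: -7/2
the series for exp(Δ) f terminates at order 6
exp(Δ) f = -(7/2)x^6 - 21x^5 - 105x^4 - (1401/4)x^3 - (3153/4)x^2 - (2187/2)x - 2839/4


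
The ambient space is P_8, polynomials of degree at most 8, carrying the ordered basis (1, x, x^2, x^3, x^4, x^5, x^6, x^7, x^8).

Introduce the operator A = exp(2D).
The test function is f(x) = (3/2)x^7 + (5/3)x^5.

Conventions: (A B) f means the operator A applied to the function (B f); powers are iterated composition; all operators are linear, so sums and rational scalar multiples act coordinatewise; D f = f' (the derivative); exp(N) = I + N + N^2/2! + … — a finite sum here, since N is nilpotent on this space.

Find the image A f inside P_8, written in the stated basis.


g(x) = (3/2)x^7 + 21x^6 + (383/3)x^5 + (1310/3)x^4 + (2720/3)x^3 + (3424/3)x^2 + (2416/3)x + 736/3

order-1 term: 21x^6 + (50/3)x^4
order-2 term: 126x^5 + (200/3)x^3
order-3 term: 420x^4 + (400/3)x^2
order-4 term: 840x^3 + (400/3)x
order-5 term: 1008x^2 + 160/3
order-6 term: 672x
order-7 term: 192
the series for exp(2D) f terminates at order 7
exp(2D) f = (3/2)x^7 + 21x^6 + (383/3)x^5 + (1310/3)x^4 + (2720/3)x^3 + (3424/3)x^2 + (2416/3)x + 736/3


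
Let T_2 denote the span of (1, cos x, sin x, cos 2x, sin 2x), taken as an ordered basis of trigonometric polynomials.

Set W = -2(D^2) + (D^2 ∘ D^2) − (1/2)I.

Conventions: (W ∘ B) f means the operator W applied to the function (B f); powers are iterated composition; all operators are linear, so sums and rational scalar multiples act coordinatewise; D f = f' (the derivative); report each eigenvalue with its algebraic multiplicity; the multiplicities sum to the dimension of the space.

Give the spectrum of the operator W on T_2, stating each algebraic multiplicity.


λ = -1/2 (multiplicity 1), λ = 5/2 (multiplicity 2), λ = 47/2 (multiplicity 2)

image of 1: -1/2
image of cos x: (5/2)cos x
image of sin x: (5/2)sin x
image of cos 2x: (47/2)cos 2x
image of sin 2x: (47/2)sin 2x
the matrix is diagonal; its diagonal is (-1/2, 5/2, 5/2, 47/2, 47/2)
for a triangular matrix the eigenvalues are the diagonal entries, with algebraic multiplicity their repetition count


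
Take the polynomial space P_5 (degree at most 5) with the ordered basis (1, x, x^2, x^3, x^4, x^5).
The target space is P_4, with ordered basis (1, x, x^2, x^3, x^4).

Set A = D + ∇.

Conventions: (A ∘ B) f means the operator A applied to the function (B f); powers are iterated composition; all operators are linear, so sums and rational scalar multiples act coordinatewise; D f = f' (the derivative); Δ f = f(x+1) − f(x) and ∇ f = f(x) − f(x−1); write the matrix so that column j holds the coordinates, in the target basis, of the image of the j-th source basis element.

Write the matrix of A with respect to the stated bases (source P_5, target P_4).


image of 1: 0
image of x: 2
image of x^2: 4x - 1
image of x^3: 6x^2 - 3x + 1
image of x^4: 8x^3 - 6x^2 + 4x - 1
image of x^5: 10x^4 - 10x^3 + 10x^2 - 5x + 1
each image's coordinates form column j of the matrix

the matrix is [[0, 2, -1, 1, -1, 1]; [0, 0, 4, -3, 4, -5]; [0, 0, 0, 6, -6, 10]; [0, 0, 0, 0, 8, -10]; [0, 0, 0, 0, 0, 10]] (rows listed top to bottom)


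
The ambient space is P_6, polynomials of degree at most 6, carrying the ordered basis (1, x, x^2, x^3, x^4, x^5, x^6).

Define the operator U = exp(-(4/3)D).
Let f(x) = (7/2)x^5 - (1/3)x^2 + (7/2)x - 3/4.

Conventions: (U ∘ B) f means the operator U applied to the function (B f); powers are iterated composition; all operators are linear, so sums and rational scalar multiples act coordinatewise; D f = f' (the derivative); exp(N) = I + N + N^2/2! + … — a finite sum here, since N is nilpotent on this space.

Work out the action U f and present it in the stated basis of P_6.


order-1 term: -(70/3)x^4 + (8/9)x - 14/3
order-2 term: (560/9)x^3 - 16/27
order-3 term: -(2240/27)x^2
order-4 term: (4480/81)x
order-5 term: -3584/243
the series for exp(-(4/3)D) f terminates at order 5
exp(-(4/3)D) f = (7/2)x^5 - (70/3)x^4 + (560/9)x^3 - (2249/27)x^2 + (9671/162)x - 20177/972

g(x) = (7/2)x^5 - (70/3)x^4 + (560/9)x^3 - (2249/27)x^2 + (9671/162)x - 20177/972


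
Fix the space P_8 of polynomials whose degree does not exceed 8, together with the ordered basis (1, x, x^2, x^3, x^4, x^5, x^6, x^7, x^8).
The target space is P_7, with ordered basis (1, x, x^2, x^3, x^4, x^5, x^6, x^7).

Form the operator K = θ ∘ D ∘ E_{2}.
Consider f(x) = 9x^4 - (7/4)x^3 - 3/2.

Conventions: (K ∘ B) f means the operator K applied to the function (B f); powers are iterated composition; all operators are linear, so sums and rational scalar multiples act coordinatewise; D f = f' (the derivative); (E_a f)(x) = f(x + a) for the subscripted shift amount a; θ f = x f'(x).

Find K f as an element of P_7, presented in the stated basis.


g(x) = 108x^3 + (843/2)x^2 + 411x

E_{2} f = 9x^4 + (281/4)x^3 + (411/2)x^2 + 267x + 257/2
D E_{2} f = 36x^3 + (843/4)x^2 + 411x + 267
θ (D ∘ E_{2}) f = 108x^3 + (843/2)x^2 + 411x


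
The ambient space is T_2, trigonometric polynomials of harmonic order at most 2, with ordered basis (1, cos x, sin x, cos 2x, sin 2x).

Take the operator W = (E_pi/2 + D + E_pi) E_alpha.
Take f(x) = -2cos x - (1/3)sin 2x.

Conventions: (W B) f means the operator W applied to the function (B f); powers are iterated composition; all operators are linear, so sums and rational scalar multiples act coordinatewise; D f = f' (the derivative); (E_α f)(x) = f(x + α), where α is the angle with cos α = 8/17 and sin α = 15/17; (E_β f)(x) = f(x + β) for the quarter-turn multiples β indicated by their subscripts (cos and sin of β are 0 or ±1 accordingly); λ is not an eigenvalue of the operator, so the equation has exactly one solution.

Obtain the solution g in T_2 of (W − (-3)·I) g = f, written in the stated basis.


write g with unknown coordinates in the stated basis and equate coefficients in (W − (-3)·I) g = f
solving from the highest basis element down gives g = -(13/5)cos x - (1/5)sin x - (322/2631)cos 2x - (129/877)sin 2x
check: W g = (29/5)cos x + (3/5)sin x + (322/877)cos 2x + (284/2631)sin 2x
so W g − (-3)·g = -2cos x - (1/3)sin 2x = f ✓

the image equals g(x) = -(13/5)cos x - (1/5)sin x - (322/2631)cos 2x - (129/877)sin 2x


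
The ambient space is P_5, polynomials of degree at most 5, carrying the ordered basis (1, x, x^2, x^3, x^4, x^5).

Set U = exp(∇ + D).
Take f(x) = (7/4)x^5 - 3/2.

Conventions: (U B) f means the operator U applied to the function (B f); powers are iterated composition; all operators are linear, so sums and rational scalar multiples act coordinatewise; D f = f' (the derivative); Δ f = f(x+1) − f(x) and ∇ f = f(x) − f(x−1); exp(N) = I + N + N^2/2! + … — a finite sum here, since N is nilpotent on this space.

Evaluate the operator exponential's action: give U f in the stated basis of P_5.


the image equals g(x) = (7/4)x^5 + (35/2)x^4 + (105/2)x^3 + (105/2)x^2 + (35/2)x + 15/4

order-1 term: (35/2)x^4 - (35/2)x^3 + (35/2)x^2 - (35/4)x + 7/4
order-2 term: 70x^3 - 105x^2 + (385/4)x - 35
order-3 term: 140x^2 - 210x + 245/2
order-4 term: 140x - 140
order-5 term: 56
the series for exp(∇ + D) f terminates at order 5
exp(∇ + D) f = (7/4)x^5 + (35/2)x^4 + (105/2)x^3 + (105/2)x^2 + (35/2)x + 15/4


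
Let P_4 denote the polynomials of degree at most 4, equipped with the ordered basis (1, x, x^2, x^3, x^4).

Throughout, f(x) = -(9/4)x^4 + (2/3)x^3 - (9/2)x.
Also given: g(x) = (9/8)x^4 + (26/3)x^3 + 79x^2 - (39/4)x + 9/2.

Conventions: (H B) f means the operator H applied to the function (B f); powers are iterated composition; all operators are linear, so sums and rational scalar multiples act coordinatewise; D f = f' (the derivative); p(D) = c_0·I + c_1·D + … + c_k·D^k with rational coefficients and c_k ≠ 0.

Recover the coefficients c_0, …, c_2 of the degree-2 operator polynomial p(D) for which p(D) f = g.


D^0 f = -(9/4)x^4 + (2/3)x^3 - (9/2)x
D^1 f = -9x^3 + 2x^2 - 9/2
D^2 f = -27x^2 + 4x
matching coefficients of g against c_0 f + c_1 Df + … from the top degree down determines the c_i
solution: c_0 = -1/2, c_1 = -1, c_2 = -3

p(D) = -(1/2)·I − D − 3·D^2, i.e. c_0 = -1/2, c_1 = -1, c_2 = -3


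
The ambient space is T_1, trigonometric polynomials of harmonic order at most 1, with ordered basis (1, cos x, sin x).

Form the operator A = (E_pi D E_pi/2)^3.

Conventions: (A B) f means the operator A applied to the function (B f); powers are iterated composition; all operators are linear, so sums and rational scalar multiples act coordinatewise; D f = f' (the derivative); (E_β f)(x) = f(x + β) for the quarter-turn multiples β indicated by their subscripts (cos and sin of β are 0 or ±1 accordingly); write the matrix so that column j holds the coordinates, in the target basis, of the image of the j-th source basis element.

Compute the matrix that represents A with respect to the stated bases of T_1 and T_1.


image of 1: 0
image of cos x: cos x
image of sin x: sin x
each image's coordinates form column j of the matrix

the matrix is [[0, 0, 0]; [0, 1, 0]; [0, 0, 1]] (rows listed top to bottom)


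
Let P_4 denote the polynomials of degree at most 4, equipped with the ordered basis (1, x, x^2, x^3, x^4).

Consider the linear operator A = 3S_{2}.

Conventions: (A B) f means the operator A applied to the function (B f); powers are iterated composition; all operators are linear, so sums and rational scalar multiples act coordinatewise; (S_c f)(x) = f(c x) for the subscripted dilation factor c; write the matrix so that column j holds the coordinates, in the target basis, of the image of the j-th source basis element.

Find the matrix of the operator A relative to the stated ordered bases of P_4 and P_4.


image of 1: 3
image of x: 6x
image of x^2: 12x^2
image of x^3: 24x^3
image of x^4: 48x^4
each image's coordinates form column j of the matrix

the matrix is [[3, 0, 0, 0, 0]; [0, 6, 0, 0, 0]; [0, 0, 12, 0, 0]; [0, 0, 0, 24, 0]; [0, 0, 0, 0, 48]] (rows listed top to bottom)


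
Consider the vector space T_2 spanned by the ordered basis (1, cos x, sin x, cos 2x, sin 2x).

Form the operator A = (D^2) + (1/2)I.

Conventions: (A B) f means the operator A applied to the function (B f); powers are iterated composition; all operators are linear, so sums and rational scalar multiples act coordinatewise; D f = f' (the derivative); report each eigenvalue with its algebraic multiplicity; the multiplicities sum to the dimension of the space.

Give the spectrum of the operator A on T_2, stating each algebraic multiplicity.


image of 1: 1/2
image of cos x: -(1/2)cos x
image of sin x: -(1/2)sin x
image of cos 2x: -(7/2)cos 2x
image of sin 2x: -(7/2)sin 2x
the matrix is diagonal; its diagonal is (1/2, -1/2, -1/2, -7/2, -7/2)
for a triangular matrix the eigenvalues are the diagonal entries, with algebraic multiplicity their repetition count

λ = -7/2 (multiplicity 2), λ = -1/2 (multiplicity 2), λ = 1/2 (multiplicity 1)


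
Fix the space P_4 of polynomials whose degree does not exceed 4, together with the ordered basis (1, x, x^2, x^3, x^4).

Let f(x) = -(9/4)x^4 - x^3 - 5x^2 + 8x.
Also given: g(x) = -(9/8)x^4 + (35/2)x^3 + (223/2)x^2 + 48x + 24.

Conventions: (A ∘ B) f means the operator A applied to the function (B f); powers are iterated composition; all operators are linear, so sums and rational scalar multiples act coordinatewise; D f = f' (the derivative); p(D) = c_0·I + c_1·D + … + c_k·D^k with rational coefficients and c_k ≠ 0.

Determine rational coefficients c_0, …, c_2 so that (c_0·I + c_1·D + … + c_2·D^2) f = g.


p(D) = (1/2)·I − 2·D − 4·D^2, i.e. c_0 = 1/2, c_1 = -2, c_2 = -4

D^0 f = -(9/4)x^4 - x^3 - 5x^2 + 8x
D^1 f = -9x^3 - 3x^2 - 10x + 8
D^2 f = -27x^2 - 6x - 10
matching coefficients of g against c_0 f + c_1 Df + … from the top degree down determines the c_i
solution: c_0 = 1/2, c_1 = -2, c_2 = -4


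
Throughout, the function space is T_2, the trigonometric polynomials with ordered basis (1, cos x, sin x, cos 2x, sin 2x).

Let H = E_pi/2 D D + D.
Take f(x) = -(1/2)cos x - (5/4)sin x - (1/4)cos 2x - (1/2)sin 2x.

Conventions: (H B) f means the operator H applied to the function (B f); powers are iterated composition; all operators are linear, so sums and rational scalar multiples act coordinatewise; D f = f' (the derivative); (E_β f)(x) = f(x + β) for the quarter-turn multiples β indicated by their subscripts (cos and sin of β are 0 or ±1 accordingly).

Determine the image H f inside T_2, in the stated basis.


D f = -(5/4)cos x + (1/2)sin x - cos 2x + (1/2)sin 2x
D D f = (1/2)cos x + (5/4)sin x + cos 2x + 2sin 2x
E_pi/2 D D f = (5/4)cos x - (1/2)sin x - cos 2x - 2sin 2x
D f = -(5/4)cos x + (1/2)sin x - cos 2x + (1/2)sin 2x
(E_pi/2 D D + D) f = -2cos 2x - (3/2)sin 2x

g(x) = -2cos 2x - (3/2)sin 2x


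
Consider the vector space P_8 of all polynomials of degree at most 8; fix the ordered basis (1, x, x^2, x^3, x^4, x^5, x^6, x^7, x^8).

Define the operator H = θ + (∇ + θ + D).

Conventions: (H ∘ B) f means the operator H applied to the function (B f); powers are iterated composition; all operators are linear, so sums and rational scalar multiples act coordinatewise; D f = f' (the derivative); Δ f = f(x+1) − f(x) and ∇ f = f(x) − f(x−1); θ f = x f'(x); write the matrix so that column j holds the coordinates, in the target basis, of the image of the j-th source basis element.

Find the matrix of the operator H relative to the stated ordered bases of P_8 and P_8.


the matrix is [[0, 2, -1, 1, -1, 1, -1, 1, -1]; [0, 2, 4, -3, 4, -5, 6, -7, 8]; [0, 0, 4, 6, -6, 10, -15, 21, -28]; [0, 0, 0, 6, 8, -10, 20, -35, 56]; [0, 0, 0, 0, 8, 10, -15, 35, -70]; [0, 0, 0, 0, 0, 10, 12, -21, 56]; [0, 0, 0, 0, 0, 0, 12, 14, -28]; [0, 0, 0, 0, 0, 0, 0, 14, 16]; [0, 0, 0, 0, 0, 0, 0, 0, 16]] (rows listed top to bottom)

image of 1: 0
image of x: 2x + 2
image of x^2: 4x^2 + 4x - 1
image of x^3: 6x^3 + 6x^2 - 3x + 1
image of x^4: 8x^4 + 8x^3 - 6x^2 + 4x - 1
image of x^5: 10x^5 + 10x^4 - 10x^3 + 10x^2 - 5x + 1
image of x^6: 12x^6 + 12x^5 - 15x^4 + 20x^3 - 15x^2 + 6x - 1
image of x^7: 14x^7 + 14x^6 - 21x^5 + 35x^4 - 35x^3 + 21x^2 - 7x + 1
image of x^8: 16x^8 + 16x^7 - 28x^6 + 56x^5 - 70x^4 + 56x^3 - 28x^2 + 8x - 1
each image's coordinates form column j of the matrix
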